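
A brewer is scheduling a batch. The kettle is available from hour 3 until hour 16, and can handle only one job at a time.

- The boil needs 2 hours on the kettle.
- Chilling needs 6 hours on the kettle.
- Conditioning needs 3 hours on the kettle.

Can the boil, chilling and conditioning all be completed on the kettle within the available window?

The kettle window is 16 − 3 = 13 hours.
Running back to back, the jobs need 2 + 6 + 3 = 11 hours on the kettle.
Since 11 ≤ 13, they fit within the window.

Yes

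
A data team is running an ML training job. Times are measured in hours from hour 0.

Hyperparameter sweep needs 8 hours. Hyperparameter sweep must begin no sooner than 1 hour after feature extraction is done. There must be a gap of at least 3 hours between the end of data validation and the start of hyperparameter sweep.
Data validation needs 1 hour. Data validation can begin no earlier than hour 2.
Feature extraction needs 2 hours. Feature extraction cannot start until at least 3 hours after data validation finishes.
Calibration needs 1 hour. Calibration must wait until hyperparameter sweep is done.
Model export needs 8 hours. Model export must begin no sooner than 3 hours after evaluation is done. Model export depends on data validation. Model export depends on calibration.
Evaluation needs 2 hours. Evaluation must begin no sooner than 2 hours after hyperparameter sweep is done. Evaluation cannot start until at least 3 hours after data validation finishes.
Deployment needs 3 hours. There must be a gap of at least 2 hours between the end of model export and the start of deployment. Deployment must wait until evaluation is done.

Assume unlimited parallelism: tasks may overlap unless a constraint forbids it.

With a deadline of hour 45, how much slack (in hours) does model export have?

Data validation waits on its own release at hour 2, so it starts at hour 2 and finishes at 2 + 1 = hour 3.
After data validation (finishes hour 3, plus 3-hour gap → hour 6), feature extraction can start at hour 6 and finishes at hour 8.
For hyperparameter sweep: feature extraction (finishes hour 8, plus 1-hour gap → hour 9); data validation (finishes hour 3, plus 3-hour gap → hour 6). Taking the maximum gives a start of hour 9, and it finishes at 9 + 8 = hour 17.
After hyperparameter sweep (finishes hour 17), calibration can start at hour 17 and finishes at hour 18.
Evaluation has to wait for hyperparameter sweep (finishes hour 17, plus 2-hour gap → hour 19); data validation (finishes hour 3, plus 3-hour gap → hour 6). The latest of these is hour 19, so evaluation runs hour 19 to 19 + 2 = hour 21.
For model export: evaluation (finishes hour 21, plus 3-hour gap → hour 24); data validation (finishes hour 3); calibration (finishes hour 18). Taking the maximum gives a start of hour 24, and it finishes at 24 + 8 = hour 32.

Working backward from the deadline:
Deployment has no dependents, so it just needs to finish by hour 45. Starting by 45 − 3 = hour 42 achieves that.
Since deployment (must start by hour 42, minus 2-hour gap → hour 40) depends on it, model export must finish by hour 40. Backing off its 8-hour duration gives a latest start of hour 32.
So model export can start as early as hour 24 and as late as hour 32, giving 32 − 24 = 8 hours of slack.

8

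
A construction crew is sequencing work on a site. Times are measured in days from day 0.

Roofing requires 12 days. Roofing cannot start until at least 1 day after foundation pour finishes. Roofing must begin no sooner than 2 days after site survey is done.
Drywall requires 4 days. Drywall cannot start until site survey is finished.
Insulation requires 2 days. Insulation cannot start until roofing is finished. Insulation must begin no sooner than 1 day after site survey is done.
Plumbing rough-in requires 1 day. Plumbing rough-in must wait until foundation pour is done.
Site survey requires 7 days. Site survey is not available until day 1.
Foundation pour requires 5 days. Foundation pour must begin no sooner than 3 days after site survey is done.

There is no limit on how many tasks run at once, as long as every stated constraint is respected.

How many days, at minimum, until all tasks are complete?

31

After its own release at day 1, site survey can start at day 1 and finishes at day 8.
After site survey (finishes day 8), drywall can start at day 8 and finishes at day 12.
Foundation pour waits on site survey (finishes day 8, plus 3-day gap → day 11), so it starts at day 11 and finishes at 11 + 5 = day 16.
Plumbing rough-in cannot begin until foundation pour (finishes day 16). It runs from day 16 to 16 + 1 = day 17.
Roofing cannot start until foundation pour (finishes day 16, plus 1-day gap → day 17); site survey (finishes day 8, plus 2-day gap → day 10). The controlling bound is day 17, so roofing finishes at 17 + 12 = day 29.
Insulation cannot start until roofing (finishes day 29); site survey (finishes day 8, plus 1-day gap → day 9). The controlling bound is day 29, so insulation finishes at 29 + 2 = day 31.
All tasks are finished once the last one completes. Finish times: Site survey at 8, Foundation pour at 16, Roofing at 29, Plumbing rough-in at 17, Insulation at 31, Drywall at 12. The latest is day 31.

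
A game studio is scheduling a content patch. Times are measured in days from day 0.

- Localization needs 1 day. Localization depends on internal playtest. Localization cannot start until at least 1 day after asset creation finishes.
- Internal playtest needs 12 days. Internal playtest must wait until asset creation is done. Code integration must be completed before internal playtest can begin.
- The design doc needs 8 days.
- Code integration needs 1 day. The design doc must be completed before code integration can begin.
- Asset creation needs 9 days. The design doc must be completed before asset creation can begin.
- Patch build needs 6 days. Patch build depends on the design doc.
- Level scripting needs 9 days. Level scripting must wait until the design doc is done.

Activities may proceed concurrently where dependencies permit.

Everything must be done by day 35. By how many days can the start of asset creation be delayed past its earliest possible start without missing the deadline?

The design doc can start immediately at day 0; it finishes at day 8.
Asset creation cannot begin until the design doc (finishes day 8). It runs from day 8 to 8 + 9 = day 17.

Working backward from the deadline:
Localization has no dependents, so it just needs to finish by day 35. Starting by 35 − 1 = day 34 achieves that.
Since localization (must start by day 34) depends on it, internal playtest must finish by day 34. Backing off its 12-day duration gives a latest start of day 22.
Asset creation must finish in time for internal playtest (must start by day 22); localization (must start by day 34, minus 1-day gap → day 33). The tightest is day 22, so asset creation must start by 22 − 9 = day 13.
So asset creation can start as early as day 8 and as late as day 13, giving 13 − 8 = 5 days of slack.

5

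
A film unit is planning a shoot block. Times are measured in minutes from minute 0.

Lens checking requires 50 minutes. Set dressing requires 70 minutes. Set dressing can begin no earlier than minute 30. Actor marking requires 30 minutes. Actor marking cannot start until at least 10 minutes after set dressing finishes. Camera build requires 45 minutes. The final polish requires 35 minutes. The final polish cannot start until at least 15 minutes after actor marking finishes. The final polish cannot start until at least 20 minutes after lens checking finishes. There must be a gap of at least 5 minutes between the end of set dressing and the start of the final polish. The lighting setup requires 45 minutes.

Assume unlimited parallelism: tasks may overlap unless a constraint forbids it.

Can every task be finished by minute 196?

Yes

Nothing blocks lens checking, so it runs from minute 0 to minute 50.
Camera build has no prerequisites, so it starts at minute 0 and finishes at minute 45.
The lighting setup can start immediately at minute 0; it finishes at minute 45.
Set dressing cannot begin until its own release at minute 30. It runs from minute 30 to 30 + 70 = minute 100.
After set dressing (finishes minute 100, plus 10-minute gap → minute 110), actor marking can start at minute 110 and finishes at minute 140.
For the final polish: actor marking (finishes minute 140, plus 15-minute gap → minute 155); lens checking (finishes minute 50, plus 20-minute gap → minute 70); set dressing (finishes minute 100, plus 5-minute gap → minute 105). Taking the maximum gives a start of minute 155, and it finishes at 155 + 35 = minute 190.
Every task is finished by minute 190, which is no later than the deadline of 196, so the schedule is feasible.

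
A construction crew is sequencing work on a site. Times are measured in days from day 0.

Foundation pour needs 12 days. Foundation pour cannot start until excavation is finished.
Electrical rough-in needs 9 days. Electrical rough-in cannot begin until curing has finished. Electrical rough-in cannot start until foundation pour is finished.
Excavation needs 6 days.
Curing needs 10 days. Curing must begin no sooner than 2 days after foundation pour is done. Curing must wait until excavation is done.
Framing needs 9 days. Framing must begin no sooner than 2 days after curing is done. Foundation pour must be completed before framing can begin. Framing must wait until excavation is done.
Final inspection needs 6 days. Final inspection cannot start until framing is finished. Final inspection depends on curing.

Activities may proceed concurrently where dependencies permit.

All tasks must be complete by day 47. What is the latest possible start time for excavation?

Final inspection must finish by day 47; it takes 6 days, so it must start by 47 − 6 = day 41.
Framing has to be done before final inspection (must start by day 41). That means finishing by day 41, i.e. starting by 41 − 9 = day 32.
Electrical rough-in has no dependents, so it just needs to finish by day 47. Starting by 47 − 9 = day 38 achieves that.
For curing: framing (must start by day 32, minus 2-day gap → day 30); electrical rough-in (must start by day 38); final inspection (must start by day 41). The most restrictive is day 30; with a 10-day duration, curing must start by day 20.
Foundation pour has several dependents: curing (must start by day 20, minus 2-day gap → day 18); framing (must start by day 32); electrical rough-in (must start by day 38). The earliest of those limits is day 18, so foundation pour must start by 18 − 12 = day 6.
Excavation has several dependents: foundation pour (must start by day 6); curing (must start by day 20); framing (must start by day 32). The earliest of those limits is day 6, so excavation must start by 6 − 6 = day 0.

0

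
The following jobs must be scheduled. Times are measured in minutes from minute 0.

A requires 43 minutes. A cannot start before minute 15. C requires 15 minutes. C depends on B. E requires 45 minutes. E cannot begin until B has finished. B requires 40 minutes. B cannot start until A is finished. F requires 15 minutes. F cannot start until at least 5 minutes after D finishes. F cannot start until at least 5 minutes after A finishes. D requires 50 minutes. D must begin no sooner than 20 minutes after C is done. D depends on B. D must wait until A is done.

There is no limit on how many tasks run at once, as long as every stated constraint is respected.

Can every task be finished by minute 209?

A waits on its own release at minute 15, so it starts at minute 15 and finishes at 15 + 43 = minute 58.
After A (finishes minute 58), B can start at minute 58 and finishes at minute 98.
E cannot begin until B (finishes minute 98). It runs from minute 98 to 98 + 45 = minute 143.
C waits on B (finishes minute 98), so it starts at minute 98 and finishes at 98 + 15 = minute 113.
D has to wait for C (finishes minute 113, plus 20-minute gap → minute 133); B (finishes minute 98); A (finishes minute 58). The latest of these is minute 133, so D runs minute 133 to 133 + 50 = minute 183.
F has to wait for D (finishes minute 183, plus 5-minute gap → minute 188); A (finishes minute 58, plus 5-minute gap → minute 63). The latest of these is minute 188, so F runs minute 188 to 188 + 15 = minute 203.
Every task is finished by minute 203, which is no later than the deadline of 209, so the schedule is feasible.

Yes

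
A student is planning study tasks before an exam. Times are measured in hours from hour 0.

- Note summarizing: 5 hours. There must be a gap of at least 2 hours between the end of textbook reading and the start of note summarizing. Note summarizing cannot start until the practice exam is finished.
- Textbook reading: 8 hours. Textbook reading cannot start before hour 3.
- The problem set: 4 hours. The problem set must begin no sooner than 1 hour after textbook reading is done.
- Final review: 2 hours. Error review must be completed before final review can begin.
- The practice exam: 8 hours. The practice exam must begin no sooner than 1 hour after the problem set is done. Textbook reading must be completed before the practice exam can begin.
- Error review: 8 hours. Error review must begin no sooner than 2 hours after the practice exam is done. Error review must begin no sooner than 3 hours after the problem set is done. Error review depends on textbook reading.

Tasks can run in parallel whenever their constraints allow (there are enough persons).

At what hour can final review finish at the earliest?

Textbook reading waits on its own release at hour 3, so it starts at hour 3 and finishes at 3 + 8 = hour 11.
The problem set waits on textbook reading (finishes hour 11, plus 1-hour gap → hour 12), so it starts at hour 12 and finishes at 12 + 4 = hour 16.
The practice exam cannot start until the problem set (finishes hour 16, plus 1-hour gap → hour 17); textbook reading (finishes hour 11). The controlling bound is hour 17, so the practice exam finishes at 17 + 8 = hour 25.
Error review needs all of the practice exam (finishes hour 25, plus 2-hour gap → hour 27); the problem set (finishes hour 16, plus 3-hour gap → hour 19); textbook reading (finishes hour 11). That puts its earliest start at hour 27; it finishes at 27 + 8 = hour 35.
After error review (finishes hour 35), final review can start at hour 35 and finishes at hour 37.

37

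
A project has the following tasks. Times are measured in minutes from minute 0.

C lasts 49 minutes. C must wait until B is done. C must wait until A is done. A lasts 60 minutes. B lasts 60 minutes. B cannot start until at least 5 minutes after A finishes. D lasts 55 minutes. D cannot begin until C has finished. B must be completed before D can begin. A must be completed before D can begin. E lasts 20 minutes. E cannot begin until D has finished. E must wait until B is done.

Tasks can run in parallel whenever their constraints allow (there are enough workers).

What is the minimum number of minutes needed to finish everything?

249

A can start immediately at minute 0; it finishes at minute 60.
B waits on A (finishes minute 60, plus 5-minute gap → minute 65), so it starts at minute 65 and finishes at 65 + 60 = minute 125.
C cannot start until B (finishes minute 125); A (finishes minute 60). The controlling bound is minute 125, so C finishes at 125 + 49 = minute 174.
D cannot start until C (finishes minute 174); B (finishes minute 125); A (finishes minute 60). The controlling bound is minute 174, so D finishes at 174 + 55 = minute 229.
For E: D (finishes minute 229); B (finishes minute 125). Taking the maximum gives a start of minute 229, and it finishes at 229 + 20 = minute 249.
All tasks are finished once the last one completes. Finish times: A at 60, B at 125, C at 174, D at 229, E at 249. The latest is minute 249.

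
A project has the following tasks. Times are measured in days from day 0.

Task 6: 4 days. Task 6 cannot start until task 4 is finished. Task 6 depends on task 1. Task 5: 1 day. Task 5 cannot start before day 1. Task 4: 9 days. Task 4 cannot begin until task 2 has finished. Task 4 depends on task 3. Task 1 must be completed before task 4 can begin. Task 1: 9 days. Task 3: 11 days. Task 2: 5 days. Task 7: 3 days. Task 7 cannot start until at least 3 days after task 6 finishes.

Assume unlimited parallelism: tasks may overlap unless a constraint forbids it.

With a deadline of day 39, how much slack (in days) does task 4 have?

Task 3 has no prerequisites, so it starts at day 0 and finishes at day 11.
Task 2 can start immediately at day 0; it finishes at day 5.
Nothing blocks task 1, so it runs from day 0 to day 9.
Task 4 cannot start until task 2 (finishes day 5); task 3 (finishes day 11); task 1 (finishes day 9). The controlling bound is day 11, so task 4 finishes at 11 + 9 = day 20.

Working backward from the deadline:
To finish by day 39, task 7 (duration 3) must start no later than day 36.
Since task 7 (must start by day 36, minus 3-day gap → day 33) depends on it, task 6 must finish by day 33. Backing off its 4-day duration gives a latest start of day 29.
Task 4 must finish before task 6 (must start by day 29). With a 9-day duration, task 4 must start by 29 − 9 = day 20.
So task 4 can start as early as day 11 and as late as day 20, giving 20 − 11 = 9 days of slack.

9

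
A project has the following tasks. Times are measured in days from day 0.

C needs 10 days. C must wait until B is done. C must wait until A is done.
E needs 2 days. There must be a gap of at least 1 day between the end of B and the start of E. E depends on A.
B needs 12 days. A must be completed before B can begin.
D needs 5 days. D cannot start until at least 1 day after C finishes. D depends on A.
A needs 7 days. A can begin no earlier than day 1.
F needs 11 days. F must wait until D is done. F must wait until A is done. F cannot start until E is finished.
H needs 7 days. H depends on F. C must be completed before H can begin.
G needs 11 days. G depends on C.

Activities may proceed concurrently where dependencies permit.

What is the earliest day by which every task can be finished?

54

A cannot begin until its own release at day 1. It runs from day 1 to 1 + 7 = day 8.
After A (finishes day 8), B can start at day 8 and finishes at day 20.
For E: B (finishes day 20, plus 1-day gap → day 21); A (finishes day 8). Taking the maximum gives a start of day 21, and it finishes at 21 + 2 = day 23.
C needs all of B (finishes day 20); A (finishes day 8). That puts its earliest start at day 20; it finishes at 20 + 10 = day 30.
G waits on C (finishes day 30), so it starts at day 30 and finishes at 30 + 11 = day 41.
For D: C (finishes day 30, plus 1-day gap → day 31); A (finishes day 8). Taking the maximum gives a start of day 31, and it finishes at 31 + 5 = day 36.
F needs all of D (finishes day 36); A (finishes day 8); E (finishes day 23). That puts its earliest start at day 36; it finishes at 36 + 11 = day 47.
H needs all of F (finishes day 47); C (finishes day 30). That puts its earliest start at day 47; it finishes at 47 + 7 = day 54.
All tasks are finished once the last one completes. Finish times: A at 8, B at 20, C at 30, D at 36, E at 23, F at 47, G at 41, H at 54. The latest is day 54.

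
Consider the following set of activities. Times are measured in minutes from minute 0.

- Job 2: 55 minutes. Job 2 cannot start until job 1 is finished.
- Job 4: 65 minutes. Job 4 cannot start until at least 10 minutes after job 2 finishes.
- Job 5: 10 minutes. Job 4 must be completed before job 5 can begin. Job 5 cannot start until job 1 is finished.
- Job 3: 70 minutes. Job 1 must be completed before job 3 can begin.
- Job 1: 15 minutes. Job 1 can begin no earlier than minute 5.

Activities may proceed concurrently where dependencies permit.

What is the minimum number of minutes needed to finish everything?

160

Job 1 cannot begin until its own release at minute 5. It runs from minute 5 to 5 + 15 = minute 20.
Job 3 cannot begin until job 1 (finishes minute 20). It runs from minute 20 to 20 + 70 = minute 90.
Job 2 waits on job 1 (finishes minute 20), so it starts at minute 20 and finishes at 20 + 55 = minute 75.
Job 4 waits on job 2 (finishes minute 75, plus 10-minute gap → minute 85), so it starts at minute 85 and finishes at 85 + 65 = minute 150.
Job 5 cannot start until job 4 (finishes minute 150); job 1 (finishes minute 20). The controlling bound is minute 150, so job 5 finishes at 150 + 10 = minute 160.
All tasks are finished once the last one completes. Finish times: Job 1 at 20, Job 2 at 75, Job 3 at 90, Job 4 at 150, Job 5 at 160. The latest is minute 160.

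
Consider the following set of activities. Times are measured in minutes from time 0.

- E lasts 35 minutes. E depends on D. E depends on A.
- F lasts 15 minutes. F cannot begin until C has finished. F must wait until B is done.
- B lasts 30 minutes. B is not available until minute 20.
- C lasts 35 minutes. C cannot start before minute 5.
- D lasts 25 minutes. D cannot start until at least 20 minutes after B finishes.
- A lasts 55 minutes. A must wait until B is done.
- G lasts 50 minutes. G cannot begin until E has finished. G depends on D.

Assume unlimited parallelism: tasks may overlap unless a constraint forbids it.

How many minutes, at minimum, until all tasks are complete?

C waits on its own release at minute 5, so it starts at minute 5 and finishes at 5 + 35 = minute 40.
After its own release at minute 20, B can start at minute 20 and finishes at minute 50.
For F: C (finishes minute 40); B (finishes minute 50). Taking the maximum gives a start of minute 50, and it finishes at 50 + 15 = minute 65.
D waits on B (finishes minute 50, plus 20-minute gap → minute 70), so it starts at minute 70 and finishes at 70 + 25 = minute 95.
A cannot begin until B (finishes minute 50). It runs from minute 50 to 50 + 55 = minute 105.
E cannot start until D (finishes minute 95); A (finishes minute 105). The controlling bound is minute 105, so E finishes at 105 + 35 = minute 140.
G needs all of E (finishes minute 140); D (finishes minute 95). That puts its earliest start at minute 140; it finishes at 140 + 50 = minute 190.
All tasks are finished once the last one completes. Finish times: A at 105, B at 50, C at 40, D at 95, E at 140, F at 65, G at 190. The latest is minute 190.

190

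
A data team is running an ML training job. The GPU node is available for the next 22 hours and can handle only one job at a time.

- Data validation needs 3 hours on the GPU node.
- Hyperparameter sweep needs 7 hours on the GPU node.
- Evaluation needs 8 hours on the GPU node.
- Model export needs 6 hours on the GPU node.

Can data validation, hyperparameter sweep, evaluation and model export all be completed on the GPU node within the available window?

Running back to back, the jobs need 3 + 7 + 8 + 6 = 24 hours on the GPU node.
Since 24 > 22, they cannot all fit.

No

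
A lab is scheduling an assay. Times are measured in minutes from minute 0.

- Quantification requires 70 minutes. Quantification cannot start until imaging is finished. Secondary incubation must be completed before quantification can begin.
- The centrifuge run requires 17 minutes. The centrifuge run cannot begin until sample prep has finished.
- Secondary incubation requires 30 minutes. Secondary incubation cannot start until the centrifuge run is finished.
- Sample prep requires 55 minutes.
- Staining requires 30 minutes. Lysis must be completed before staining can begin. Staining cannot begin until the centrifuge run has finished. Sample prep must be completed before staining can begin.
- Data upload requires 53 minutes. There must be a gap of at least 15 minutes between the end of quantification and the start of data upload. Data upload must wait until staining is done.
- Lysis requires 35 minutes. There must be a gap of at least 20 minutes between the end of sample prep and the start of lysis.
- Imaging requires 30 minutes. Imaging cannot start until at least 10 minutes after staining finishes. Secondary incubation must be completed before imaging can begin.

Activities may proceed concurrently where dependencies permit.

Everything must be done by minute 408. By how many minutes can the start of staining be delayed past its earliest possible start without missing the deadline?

90

Sample prep can start immediately at minute 0; it finishes at minute 55.
The centrifuge run waits on sample prep (finishes minute 55), so it starts at minute 55 and finishes at 55 + 17 = minute 72.
Lysis waits on sample prep (finishes minute 55, plus 20-minute gap → minute 75), so it starts at minute 75 and finishes at 75 + 35 = minute 110.
For staining: lysis (finishes minute 110); the centrifuge run (finishes minute 72); sample prep (finishes minute 55). Taking the maximum gives a start of minute 110, and it finishes at 110 + 30 = minute 140.

Working backward from the deadline:
To finish by minute 408, data upload (duration 53) must start no later than minute 355.
Quantification feeds into data upload (must start by minute 355, minus 15-minute gap → minute 340); so quantification must finish by minute 340 and therefore start by minute 270.
Imaging has to be done before quantification (must start by minute 270). That means finishing by minute 270, i.e. starting by 270 − 30 = minute 240.
For staining: imaging (must start by minute 240, minus 10-minute gap → minute 230); data upload (must start by minute 355). The most restrictive is minute 230; with a 30-minute duration, staining must start by minute 200.
So staining can start as early as minute 110 and as late as minute 200, giving 200 − 110 = 90 minutes of slack.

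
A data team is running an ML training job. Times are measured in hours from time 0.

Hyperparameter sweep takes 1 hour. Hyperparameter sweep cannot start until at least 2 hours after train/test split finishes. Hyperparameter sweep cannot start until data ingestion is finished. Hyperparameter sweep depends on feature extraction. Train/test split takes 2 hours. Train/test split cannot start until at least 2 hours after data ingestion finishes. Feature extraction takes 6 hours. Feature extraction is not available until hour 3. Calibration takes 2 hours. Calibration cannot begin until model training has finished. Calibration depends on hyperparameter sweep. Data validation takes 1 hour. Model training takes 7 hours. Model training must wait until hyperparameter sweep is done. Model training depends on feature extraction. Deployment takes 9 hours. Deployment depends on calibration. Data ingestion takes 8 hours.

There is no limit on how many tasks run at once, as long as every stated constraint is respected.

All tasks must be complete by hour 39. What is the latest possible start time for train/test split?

To finish by hour 39, deployment (duration 9) must start no later than hour 30.
Since deployment (must start by hour 30) depends on it, calibration must finish by hour 30. Backing off its 2-hour duration gives a latest start of hour 28.
Model training feeds into calibration (must start by hour 28); so model training must finish by hour 28 and therefore start by hour 21.
Hyperparameter sweep must finish in time for model training (must start by hour 21); calibration (must start by hour 28). The tightest is hour 21, so hyperparameter sweep must start by 21 − 1 = hour 20.
Train/test split must finish before hyperparameter sweep (must start by hour 20, minus 2-hour gap → hour 18). With a 2-hour duration, train/test split must start by 18 − 2 = hour 16.

16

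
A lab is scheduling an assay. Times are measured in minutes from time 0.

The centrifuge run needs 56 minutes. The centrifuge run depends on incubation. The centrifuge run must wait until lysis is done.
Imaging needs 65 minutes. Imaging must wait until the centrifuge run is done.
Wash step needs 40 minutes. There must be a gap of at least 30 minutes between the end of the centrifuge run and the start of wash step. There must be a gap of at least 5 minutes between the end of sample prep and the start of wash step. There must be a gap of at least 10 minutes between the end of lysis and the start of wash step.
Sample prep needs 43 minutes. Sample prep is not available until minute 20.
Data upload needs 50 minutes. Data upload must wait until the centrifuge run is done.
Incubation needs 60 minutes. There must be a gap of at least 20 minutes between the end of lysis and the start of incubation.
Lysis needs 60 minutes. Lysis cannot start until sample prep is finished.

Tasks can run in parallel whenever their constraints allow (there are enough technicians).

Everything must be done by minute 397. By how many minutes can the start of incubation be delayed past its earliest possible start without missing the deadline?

Sample prep cannot begin until its own release at minute 20. It runs from minute 20 to 20 + 43 = minute 63.
After sample prep (finishes minute 63), lysis can start at minute 63 and finishes at minute 123.
Incubation waits on lysis (finishes minute 123, plus 20-minute gap → minute 143), so it starts at minute 143 and finishes at 143 + 60 = minute 203.

Working backward from the deadline:
Wash step has no dependents, so it just needs to finish by minute 397. Starting by 397 − 40 = minute 357 achieves that.
Imaging has no dependents, so it just needs to finish by minute 397. Starting by 397 − 65 = minute 332 achieves that.
Data upload must finish by minute 397; it takes 50 minutes, so it must start by 397 − 50 = minute 347.
The centrifuge run feeds wash step (must start by minute 357, minus 30-minute gap → minute 327); imaging (must start by minute 332); data upload (must start by minute 347). Taking the minimum, the centrifuge run must finish by minute 327 and start by 327 − 56 = minute 271.
Since the centrifuge run (must start by minute 271) depends on it, incubation must finish by minute 271. Backing off its 60-minute duration gives a latest start of minute 211.
So incubation can start as early as minute 143 and as late as minute 211, giving 211 − 143 = 68 minutes of slack.

68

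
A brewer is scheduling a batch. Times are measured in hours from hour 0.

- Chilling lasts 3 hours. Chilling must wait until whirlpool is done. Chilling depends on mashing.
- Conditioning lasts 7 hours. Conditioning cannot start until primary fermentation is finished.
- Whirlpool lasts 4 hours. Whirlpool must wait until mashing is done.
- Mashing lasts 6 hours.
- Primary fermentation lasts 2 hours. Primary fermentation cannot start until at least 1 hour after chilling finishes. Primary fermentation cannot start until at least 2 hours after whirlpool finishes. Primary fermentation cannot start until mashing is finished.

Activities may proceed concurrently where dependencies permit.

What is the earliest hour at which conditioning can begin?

Mashing has no prerequisites, so it starts at hour 0 and finishes at hour 6.
After mashing (finishes hour 6), whirlpool can start at hour 6 and finishes at hour 10.
Chilling has to wait for whirlpool (finishes hour 10); mashing (finishes hour 6). The latest of these is hour 10, so chilling runs hour 10 to 10 + 3 = hour 13.
Primary fermentation cannot start until chilling (finishes hour 13, plus 1-hour gap → hour 14); whirlpool (finishes hour 10, plus 2-hour gap → hour 12); mashing (finishes hour 6). The controlling bound is hour 14, so primary fermentation finishes at 14 + 2 = hour 16.
Conditioning waits on primary fermentation (finishes hour 16), so the earliest it can start is hour 16.

16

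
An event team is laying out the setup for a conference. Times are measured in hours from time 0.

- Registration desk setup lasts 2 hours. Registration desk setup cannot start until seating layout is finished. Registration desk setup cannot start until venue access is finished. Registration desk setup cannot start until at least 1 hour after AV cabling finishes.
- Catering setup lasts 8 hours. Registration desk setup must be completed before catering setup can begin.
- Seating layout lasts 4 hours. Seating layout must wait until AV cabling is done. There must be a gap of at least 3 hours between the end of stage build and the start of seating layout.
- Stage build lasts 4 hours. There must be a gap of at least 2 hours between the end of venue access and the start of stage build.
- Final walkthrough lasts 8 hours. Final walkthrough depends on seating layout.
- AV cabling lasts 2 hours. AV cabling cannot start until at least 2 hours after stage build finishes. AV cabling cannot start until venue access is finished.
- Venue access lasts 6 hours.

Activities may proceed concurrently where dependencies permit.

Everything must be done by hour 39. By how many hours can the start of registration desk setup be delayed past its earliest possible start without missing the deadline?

9

Venue access can start immediately at hour 0; it finishes at hour 6.
Stage build cannot begin until venue access (finishes hour 6, plus 2-hour gap → hour 8). It runs from hour 8 to 8 + 4 = hour 12.
AV cabling cannot start until stage build (finishes hour 12, plus 2-hour gap → hour 14); venue access (finishes hour 6). The controlling bound is hour 14, so AV cabling finishes at 14 + 2 = hour 16.
Seating layout has to wait for AV cabling (finishes hour 16); stage build (finishes hour 12, plus 3-hour gap → hour 15). The latest of these is hour 16, so seating layout runs hour 16 to 16 + 4 = hour 20.
Registration desk setup needs all of seating layout (finishes hour 20); venue access (finishes hour 6); AV cabling (finishes hour 16, plus 1-hour gap → hour 17). That puts its earliest start at hour 20; it finishes at 20 + 2 = hour 22.

Working backward from the deadline:
Nothing follows catering setup; the deadline of hour 39 is its only limit. It must start by 39 − 8 = hour 31.
Registration desk setup has to be done before catering setup (must start by hour 31). That means finishing by hour 31, i.e. starting by 31 − 2 = hour 29.
So registration desk setup can start as early as hour 20 and as late as hour 29, giving 29 − 20 = 9 hours of slack.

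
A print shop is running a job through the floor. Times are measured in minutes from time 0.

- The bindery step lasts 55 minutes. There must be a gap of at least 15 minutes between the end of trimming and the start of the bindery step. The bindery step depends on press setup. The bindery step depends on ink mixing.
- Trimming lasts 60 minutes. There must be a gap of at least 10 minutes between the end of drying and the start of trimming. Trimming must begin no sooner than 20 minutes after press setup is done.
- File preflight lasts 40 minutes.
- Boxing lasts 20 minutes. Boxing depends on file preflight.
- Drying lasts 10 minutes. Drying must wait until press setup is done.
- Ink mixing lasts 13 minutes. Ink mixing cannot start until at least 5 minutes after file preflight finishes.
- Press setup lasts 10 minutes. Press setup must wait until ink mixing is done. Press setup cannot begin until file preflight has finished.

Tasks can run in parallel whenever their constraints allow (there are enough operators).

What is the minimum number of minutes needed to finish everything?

Nothing blocks file preflight, so it runs from minute 0 to minute 40.
Boxing cannot begin until file preflight (finishes minute 40). It runs from minute 40 to 40 + 20 = minute 60.
After file preflight (finishes minute 40, plus 5-minute gap → minute 45), ink mixing can start at minute 45 and finishes at minute 58.
Press setup needs all of ink mixing (finishes minute 58); file preflight (finishes minute 40). That puts its earliest start at minute 58; it finishes at 58 + 10 = minute 68.
Drying waits on press setup (finishes minute 68), so it starts at minute 68 and finishes at 68 + 10 = minute 78.
Trimming needs all of drying (finishes minute 78, plus 10-minute gap → minute 88); press setup (finishes minute 68, plus 20-minute gap → minute 88). That puts its earliest start at minute 88; it finishes at 88 + 60 = minute 148.
For the bindery step: trimming (finishes minute 148, plus 15-minute gap → minute 163); press setup (finishes minute 68); ink mixing (finishes minute 58). Taking the maximum gives a start of minute 163, and it finishes at 163 + 55 = minute 218.
All tasks are finished once the last one completes. Finish times: File preflight at 40, Ink mixing at 58, Press setup at 68, Drying at 78, Trimming at 148, The bindery step at 218, Boxing at 60. The latest is minute 218.

218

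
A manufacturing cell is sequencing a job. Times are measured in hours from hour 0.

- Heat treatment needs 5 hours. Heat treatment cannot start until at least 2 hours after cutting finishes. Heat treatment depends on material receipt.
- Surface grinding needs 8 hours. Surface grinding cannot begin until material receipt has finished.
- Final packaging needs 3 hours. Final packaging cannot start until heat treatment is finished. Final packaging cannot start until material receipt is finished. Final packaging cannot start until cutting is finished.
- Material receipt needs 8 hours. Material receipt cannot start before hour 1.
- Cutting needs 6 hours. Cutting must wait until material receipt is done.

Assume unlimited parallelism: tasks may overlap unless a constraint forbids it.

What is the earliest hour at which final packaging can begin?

22

Material receipt waits on its own release at hour 1, so it starts at hour 1 and finishes at 1 + 8 = hour 9.
Cutting cannot begin until material receipt (finishes hour 9). It runs from hour 9 to 9 + 6 = hour 15.
For heat treatment: cutting (finishes hour 15, plus 2-hour gap → hour 17); material receipt (finishes hour 9). Taking the maximum gives a start of hour 17, and it finishes at 17 + 5 = hour 22.
Final packaging waits on heat treatment (finishes hour 22); material receipt (finishes hour 9); cutting (finishes hour 15). The latest of these is hour 22, which is the earliest final packaging can start.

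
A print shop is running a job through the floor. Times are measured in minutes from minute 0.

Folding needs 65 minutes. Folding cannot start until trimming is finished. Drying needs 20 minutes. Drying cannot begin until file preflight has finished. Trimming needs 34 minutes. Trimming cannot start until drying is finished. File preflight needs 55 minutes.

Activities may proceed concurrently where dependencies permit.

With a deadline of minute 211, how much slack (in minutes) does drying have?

File preflight has no prerequisites, so it starts at minute 0 and finishes at minute 55.
Drying cannot begin until file preflight (finishes minute 55). It runs from minute 55 to 55 + 20 = minute 75.

Working backward from the deadline:
Folding must finish by minute 211; it takes 65 minutes, so it must start by 211 − 65 = minute 146.
Trimming has to be done before folding (must start by minute 146). That means finishing by minute 146, i.e. starting by 146 − 34 = minute 112.
Drying must finish before trimming (must start by minute 112). With a 20-minute duration, drying must start by 112 − 20 = minute 92.
So drying can start as early as minute 55 and as late as minute 92, giving 92 − 55 = 37 minutes of slack.

37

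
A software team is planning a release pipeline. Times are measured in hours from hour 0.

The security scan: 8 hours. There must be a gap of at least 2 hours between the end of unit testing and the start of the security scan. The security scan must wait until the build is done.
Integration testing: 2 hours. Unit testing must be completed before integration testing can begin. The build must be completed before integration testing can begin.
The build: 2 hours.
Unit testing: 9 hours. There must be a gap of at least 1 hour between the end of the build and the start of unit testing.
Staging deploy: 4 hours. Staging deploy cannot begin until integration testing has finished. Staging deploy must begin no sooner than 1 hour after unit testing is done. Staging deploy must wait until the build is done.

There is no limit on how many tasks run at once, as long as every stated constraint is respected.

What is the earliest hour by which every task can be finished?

22

The build can start immediately at hour 0; it finishes at hour 2.
After the build (finishes hour 2, plus 1-hour gap → hour 3), unit testing can start at hour 3 and finishes at hour 12.
For the security scan: unit testing (finishes hour 12, plus 2-hour gap → hour 14); the build (finishes hour 2). Taking the maximum gives a start of hour 14, and it finishes at 14 + 8 = hour 22.
Integration testing cannot start until unit testing (finishes hour 12); the build (finishes hour 2). The controlling bound is hour 12, so integration testing finishes at 12 + 2 = hour 14.
For staging deploy: integration testing (finishes hour 14); unit testing (finishes hour 12, plus 1-hour gap → hour 13); the build (finishes hour 2). Taking the maximum gives a start of hour 14, and it finishes at 14 + 4 = hour 18.
All tasks are finished once the last one completes. Finish times: The build at 2, Unit testing at 12, Integration testing at 14, The security scan at 22, Staging deploy at 18. The latest is hour 22.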